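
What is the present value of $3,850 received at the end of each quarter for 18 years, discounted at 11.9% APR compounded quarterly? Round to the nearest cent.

$113,734.00

Periodic rate i = 0.119/4 = 0.02975; n = 18 × 4 = 72 periods.
PV = 3850 × [1 − (1+0.02975)^(−72)] / 0.02975 = 3850 × 29.541299 = 113,734.0010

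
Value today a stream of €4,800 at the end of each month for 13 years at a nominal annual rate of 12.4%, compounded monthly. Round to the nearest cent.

€371,080.94

i = 0.124/12 = 0.0103333 per month; n = 13·12 = 156.
PV = 4800 × [1 − (1+0.0103333)^(−156)] / 0.0103333 = 4800 × 77.308529 = 371,080.9416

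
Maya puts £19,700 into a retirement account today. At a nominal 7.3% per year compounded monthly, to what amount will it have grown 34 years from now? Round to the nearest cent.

£233,948.19

Periodic rate i = 0.073/12 = 0.00608333; n = 34 × 12 = 408 periods.
FV = 19,700 × (1 + 0.00608333)^408 = 233,948.1939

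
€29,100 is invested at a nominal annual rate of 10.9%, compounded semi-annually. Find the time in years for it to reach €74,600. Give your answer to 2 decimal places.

8.87 years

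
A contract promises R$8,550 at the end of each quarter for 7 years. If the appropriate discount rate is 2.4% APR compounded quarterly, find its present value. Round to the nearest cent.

R$219,765.92

Periodic rate i = 0.024/4 = 0.006; n = 7 × 4 = 28 periods.
Annuity factor a(28|0.006) = 25.703616; PV = 8550 × 25.703616 = 219,765.9183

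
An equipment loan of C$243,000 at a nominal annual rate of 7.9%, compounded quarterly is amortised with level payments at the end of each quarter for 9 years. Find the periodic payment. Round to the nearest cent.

C$9,495.35

With 4 periods per year: i = 0.01975, n = 36.
Annuity-PV factor = 25.591477; PMT = 243000 / 25.591477 = 9,495.3487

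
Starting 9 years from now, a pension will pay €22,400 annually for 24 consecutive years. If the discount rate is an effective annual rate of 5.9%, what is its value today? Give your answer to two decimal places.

Value one period before first payment (t=8): 22400 × [1 − (1+0.059)^(−24)] / 0.059 = 22400 × 12.667169 = 283,744.5962
PV₀ = 283,744.5962 / (1+0.059)^8 = 283,744.5962 / 1.581859 = 179,374.1758

€179,374.18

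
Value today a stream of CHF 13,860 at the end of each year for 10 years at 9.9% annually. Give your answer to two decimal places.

CHF 85,530.79

PV = 13860 × [1 − (1+0.099)^(−10)] / 0.099 = 13860 × 6.171052 = 85,530.7856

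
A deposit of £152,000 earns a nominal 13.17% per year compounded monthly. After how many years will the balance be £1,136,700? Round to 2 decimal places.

Periodic rate i = 0.1317/12 = 0.010975.
(1+i)^n = 1.1367e+06/152000 = 7.47829, so n = ln 7.47829 / ln 1.01097 = 184.3303 months
= 184.3303/12 years

15.36 years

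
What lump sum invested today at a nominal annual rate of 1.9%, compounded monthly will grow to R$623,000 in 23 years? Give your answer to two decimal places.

R$402,579.31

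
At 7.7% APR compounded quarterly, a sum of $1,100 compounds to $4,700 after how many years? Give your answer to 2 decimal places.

19.04 years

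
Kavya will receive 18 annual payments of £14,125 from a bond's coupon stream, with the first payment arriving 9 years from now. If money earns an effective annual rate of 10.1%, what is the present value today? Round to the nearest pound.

£53,309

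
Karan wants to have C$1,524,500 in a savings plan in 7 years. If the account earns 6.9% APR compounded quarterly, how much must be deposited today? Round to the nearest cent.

C$944,391.07

With 4 periods per year: i = 0.01725, n = 28.
Discount factor = (1+0.01725)^(−28) = 0.619476; PV = 1,524,500 × 0.619476 = 944,391.0660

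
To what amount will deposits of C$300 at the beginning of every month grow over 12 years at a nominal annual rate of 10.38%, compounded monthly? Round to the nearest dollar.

i = 0.1038/12 = 0.00865 per month; n = 12·12 = 144.
FV = 300 × [(1+0.00865)^144 − 1] / 0.00865 × (1+i) = 300 × 286.439752 = 85,931.9256
(annuity-due: payments at period start, so ×(1+i).)

C$85,932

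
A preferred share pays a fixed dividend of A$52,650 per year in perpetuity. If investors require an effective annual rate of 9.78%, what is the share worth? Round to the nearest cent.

PV = C/r = 52650/0.0978 = 538,343.5583

A$538,343.56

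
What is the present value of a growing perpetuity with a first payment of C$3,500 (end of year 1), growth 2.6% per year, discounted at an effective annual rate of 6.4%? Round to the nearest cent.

C$92,105.26

PV = D₁/(r − g) = 3500/(0.064 − 0.026) = 92,105.2632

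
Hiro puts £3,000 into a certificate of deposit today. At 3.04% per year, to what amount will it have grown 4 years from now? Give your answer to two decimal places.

FV = 3,000 × (1 + 0.0304)^4 = 3,381.7746

£3,381.77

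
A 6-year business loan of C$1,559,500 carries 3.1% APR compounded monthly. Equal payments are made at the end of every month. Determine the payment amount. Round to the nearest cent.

C$23,764.37

Periodic rate i = 0.031/12 = 0.00258333; n = 6 × 12 = 72 periods.
PMT = 1.5595e+06 / ( [1 − (1+0.00258333)^(−72)] / 0.00258333 ) = 1.5595e+06 / 65.623452 = 23,764.3701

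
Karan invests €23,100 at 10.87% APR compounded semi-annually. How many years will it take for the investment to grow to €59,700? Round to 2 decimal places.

Periodic rate i = 0.1087/2 = 0.05435.
(1+i)^n = 59700/23100 = 2.58442, so n = ln 2.58442 / ln 1.05435 = 17.9407 half-years
= 17.9407/2 years

8.97 years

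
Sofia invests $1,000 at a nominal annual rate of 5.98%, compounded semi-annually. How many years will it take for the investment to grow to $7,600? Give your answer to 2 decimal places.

34.42 years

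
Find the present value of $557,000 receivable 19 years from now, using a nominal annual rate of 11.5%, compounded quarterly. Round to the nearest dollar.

i = 0.115/4 = 0.02875 per quarter; n = 19·4 = 76.
Discount factor = (1+0.02875)^(−76) = 0.115998; PV = 557,000 × 0.115998 = 64,611.0398

$64,611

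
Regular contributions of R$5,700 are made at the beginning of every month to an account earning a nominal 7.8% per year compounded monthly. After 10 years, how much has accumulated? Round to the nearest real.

R$1,037,941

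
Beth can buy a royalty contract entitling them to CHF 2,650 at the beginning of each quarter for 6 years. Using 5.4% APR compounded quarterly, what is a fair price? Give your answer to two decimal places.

Periodic rate i = 0.054/4 = 0.0135; n = 6 × 4 = 24 periods.
PV = PMT · [1 − (1+i)^(−n)] / i × (1+i) = 2650 · 20.658914 = 54,746.1218
Payments are at the start of each period, so multiply by (1+i).

CHF 54,746.12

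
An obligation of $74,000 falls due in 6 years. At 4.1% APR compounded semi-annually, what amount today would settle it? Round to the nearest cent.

i = 0.041/2 = 0.0205 per half-year; n = 6·2 = 12.
Discount factor = (1+0.0205)^(−12) = 0.783870; PV = 74,000 × 0.783870 = 58,006.3597

$58,006.36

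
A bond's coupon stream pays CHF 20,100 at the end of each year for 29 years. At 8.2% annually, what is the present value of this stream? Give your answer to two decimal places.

CHF 220,187.97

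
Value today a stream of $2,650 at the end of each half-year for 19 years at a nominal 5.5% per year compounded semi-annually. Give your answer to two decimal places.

With 2 periods per year: i = 0.0275, n = 38.
PV = 2650 × [1 − (1+0.0275)^(−38)] / 0.0275 = 2650 × 23.393106 = 61,991.7301

$61,991.73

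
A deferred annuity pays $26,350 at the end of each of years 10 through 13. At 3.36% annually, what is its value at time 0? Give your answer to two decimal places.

Value one period before first payment (t=9): 26350 × [1 − (1+0.0336)^(−4)] / 0.0336 = 26350 × 3.685319 = 97,108.1684
PV₀ = 97,108.1684 / (1+0.0336)^9 = 97,108.1684 / 1.346395 = 72,124.5734

$72,124.57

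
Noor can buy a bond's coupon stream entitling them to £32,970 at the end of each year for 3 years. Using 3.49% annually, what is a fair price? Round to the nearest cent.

PV = 32970 × [1 − (1+0.0349)^(−3)] / 0.0349 = 32970 × 2.802172 = 92,387.6187

£92,387.62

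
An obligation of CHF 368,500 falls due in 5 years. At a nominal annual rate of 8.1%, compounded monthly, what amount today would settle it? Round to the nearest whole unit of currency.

CHF 246,116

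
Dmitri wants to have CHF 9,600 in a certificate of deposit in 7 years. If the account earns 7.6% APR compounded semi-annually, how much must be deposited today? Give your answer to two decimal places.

CHF 5,695.19

With 2 periods per year: i = 0.038, n = 14.
Discount factor = (1+0.038)^(−14) = 0.593249; PV = 9,600 × 0.593249 = 5,695.1909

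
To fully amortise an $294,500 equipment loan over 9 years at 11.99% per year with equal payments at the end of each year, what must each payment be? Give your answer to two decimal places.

$55,250.42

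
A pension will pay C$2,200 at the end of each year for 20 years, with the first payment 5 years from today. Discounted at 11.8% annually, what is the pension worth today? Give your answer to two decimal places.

Value one period before first payment (t=4): 2200 × [1 − (1+0.118)^(−20)] / 0.118 = 2200 × 7.564072 = 16,640.9587
PV₀ = 16,640.9587 / (1+0.118)^4 = 16,640.9587 / 1.562310 = 10,651.5088

C$10,651.51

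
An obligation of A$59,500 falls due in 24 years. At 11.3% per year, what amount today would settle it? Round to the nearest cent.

A$4,556.52

PV = FV·(1+i)^(−n) = 59,500 × 0.076580 = 4,556.5173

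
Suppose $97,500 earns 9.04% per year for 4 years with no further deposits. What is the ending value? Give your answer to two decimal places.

FV = PV·(1+i)^n = 97,500 × 1.413655 = 137,831.3427

$137,831.34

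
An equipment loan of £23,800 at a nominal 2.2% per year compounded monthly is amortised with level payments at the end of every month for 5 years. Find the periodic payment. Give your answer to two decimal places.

£419.25

With 12 periods per year: i = 0.00183333, n = 60.
PMT = 23800 / ( [1 − (1+0.00183333)^(−60)] / 0.00183333 ) = 23800 / 56.768531 = 419.2464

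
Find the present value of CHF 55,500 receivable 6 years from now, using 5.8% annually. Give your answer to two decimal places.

CHF 39,571.18

PV = FV·(1+i)^(−n) = 55,500 × 0.712994 = 39,571.1778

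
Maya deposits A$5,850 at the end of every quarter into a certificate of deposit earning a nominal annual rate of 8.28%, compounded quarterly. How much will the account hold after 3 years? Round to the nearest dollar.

A$78,770

Periodic rate i = 0.0828/4 = 0.0207; n = 3 × 4 = 12 periods.
Accumulation factor s(12|0.0207) = 13.465007; FV = 5850 × 13.465007 = 78,770.2928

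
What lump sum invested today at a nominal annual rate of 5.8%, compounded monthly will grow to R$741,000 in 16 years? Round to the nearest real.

Periodic rate i = 0.058/12 = 0.00483333; n = 16 × 12 = 192 periods.
Discount factor = (1+0.00483333)^(−192) = 0.396228; PV = 741,000 × 0.396228 = 293,605.2246

R$293,605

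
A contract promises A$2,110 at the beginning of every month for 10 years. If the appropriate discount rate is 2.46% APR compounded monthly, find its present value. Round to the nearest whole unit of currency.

A$224,718

i = 0.0246/12 = 0.00205 per month; n = 10·12 = 120.
PV = 2110 × [1 − (1+0.00205)^(−120)] / 0.00205 × (1+i) = 2110 × 106.501226 = 224,717.5870
(Beginning-of-period payments → annuity-due factor ×(1+i).)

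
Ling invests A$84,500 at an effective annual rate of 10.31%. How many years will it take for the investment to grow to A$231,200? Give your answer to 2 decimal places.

(1+i)^n = 231200/84500 = 2.73609, so n = ln 2.73609 / ln 1.1031 = 10.2577 years

10.26 years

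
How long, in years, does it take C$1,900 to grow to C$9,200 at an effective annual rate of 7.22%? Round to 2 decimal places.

(1+i)^n = 9200/1900 = 4.84211, so n = ln 4.84211 / ln 1.0722 = 22.6265 years

22.63 years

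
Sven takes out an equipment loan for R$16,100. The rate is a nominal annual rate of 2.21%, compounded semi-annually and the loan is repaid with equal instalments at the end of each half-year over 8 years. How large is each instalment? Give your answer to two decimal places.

i = 0.0221/2 = 0.01105 per half-year; n = 8·2 = 16.
PMT = 16100 / ( [1 − (1+0.01105)^(−16)] / 0.01105 ) = 16100 / 14.591829 = 1,103.3573

R$1,103.36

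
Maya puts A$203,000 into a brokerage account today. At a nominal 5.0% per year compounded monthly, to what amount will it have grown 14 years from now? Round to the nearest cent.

i = 0.05/12 = 0.00416667 per month; n = 14·12 = 168.
203,000 × (1+0.00416667)^168 = 203,000 × 2.010826 = 408,197.7278

A$408,197.73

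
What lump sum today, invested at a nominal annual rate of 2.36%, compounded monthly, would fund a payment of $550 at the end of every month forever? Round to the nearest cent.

Periodic rate i = 0.0236/12 = 0.00196667.
PV = PMT / i = 550 / 0.00196667 = 279,661.0169

$279,661.02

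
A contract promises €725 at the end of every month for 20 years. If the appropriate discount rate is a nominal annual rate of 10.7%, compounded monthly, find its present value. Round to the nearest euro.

With 12 periods per year: i = 0.00891667, n = 240.
Annuity factor a(240|0.00891667) = 98.828854; PV = 725 × 98.828854 = 71,650.9194

€71,651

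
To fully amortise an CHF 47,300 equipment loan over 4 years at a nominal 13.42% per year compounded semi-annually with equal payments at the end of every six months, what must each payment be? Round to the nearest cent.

CHF 7,832.43

i = 0.1342/2 = 0.0671 per half-year; n = 4·2 = 8.
Annuity-PV factor = 6.038991; PMT = 47300 / 6.038991 = 7,832.4337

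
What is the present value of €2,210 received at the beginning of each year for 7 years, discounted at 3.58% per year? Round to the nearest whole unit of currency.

PV = PMT · [1 − (1+i)^(−n)] / i × (1+i) = 2210 · 6.314579 = 13,955.2195
(Beginning-of-period payments → annuity-due factor ×(1+i).)

€13,955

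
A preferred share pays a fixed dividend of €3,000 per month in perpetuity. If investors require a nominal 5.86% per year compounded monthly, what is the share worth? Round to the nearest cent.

€614,334.47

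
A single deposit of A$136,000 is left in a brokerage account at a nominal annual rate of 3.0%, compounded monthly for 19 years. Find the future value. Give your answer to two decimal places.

A$240,313.32

With 12 periods per year: i = 0.0025, n = 228.
136,000 × (1+0.0025)^228 = 136,000 × 1.767010 = 240,313.3198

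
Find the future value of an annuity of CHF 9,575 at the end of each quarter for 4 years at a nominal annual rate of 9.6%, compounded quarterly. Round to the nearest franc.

With 4 periods per year: i = 0.024, n = 16.
FV = 9575 × [(1+0.024)^16 − 1] / 0.024 = 9575 × 19.229235 = 184,119.9241

CHF 184,120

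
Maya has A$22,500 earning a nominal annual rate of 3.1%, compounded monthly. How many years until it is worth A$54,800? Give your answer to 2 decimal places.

28.75 years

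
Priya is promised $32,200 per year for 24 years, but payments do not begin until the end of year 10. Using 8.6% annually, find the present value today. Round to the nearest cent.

$153,590.17

Value one period before first payment (t=9): 32200 × [1 − (1+0.086)^(−24)] / 0.086 = 32200 × 10.022498 = 322,724.4290
PV₀ = 322,724.4290 / (1+0.086)^9 = 322,724.4290 / 2.101205 = 153,590.1674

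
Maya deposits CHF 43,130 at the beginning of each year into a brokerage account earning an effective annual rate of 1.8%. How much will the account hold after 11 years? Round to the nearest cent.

CHF 528,870.92

Accumulation factor s(11|0.018) × (1+i) = 12.262252; FV = 43130 × 12.262252 = 528,870.9182
(Beginning-of-period payments → annuity-due factor ×(1+i).)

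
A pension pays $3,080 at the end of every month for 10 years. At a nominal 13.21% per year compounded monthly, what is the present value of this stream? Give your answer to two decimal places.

With 12 periods per year: i = 0.0110083, n = 120.
Annuity factor a(120|0.0110083) = 66.422267; PV = 3080 × 66.422267 = 204,580.5819

$204,580.58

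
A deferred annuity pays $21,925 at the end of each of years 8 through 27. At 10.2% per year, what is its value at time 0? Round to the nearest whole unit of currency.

$93,299

Value one period before first payment (t=7): 21925 × [1 − (1+0.102)^(−20)] / 0.102 = 21925 × 8.398625 = 184,139.8565
PV₀ = 184,139.8565 / (1+0.102)^7 = 184,139.8565 / 1.973655 = 93,298.9248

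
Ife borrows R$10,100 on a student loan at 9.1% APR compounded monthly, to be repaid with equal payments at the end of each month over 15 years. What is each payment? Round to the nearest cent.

R$103.04

i = 0.091/12 = 0.00758333 per month; n = 15·12 = 180.
PMT = 10100 / ( [1 − (1+0.00758333)^(−180)] / 0.00758333 ) = 10100 / 98.017691 = 103.0426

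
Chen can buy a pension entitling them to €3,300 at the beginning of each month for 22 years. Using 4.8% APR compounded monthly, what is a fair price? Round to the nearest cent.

€539,572.95

i = 0.048/12 = 0.004 per month; n = 22·12 = 264.
PV = 3300 × [1 − (1+0.004)^(−264)] / 0.004 × (1+i) = 3300 × 163.506953 = 539,572.9459
Payments are at the start of each period, so multiply by (1+i).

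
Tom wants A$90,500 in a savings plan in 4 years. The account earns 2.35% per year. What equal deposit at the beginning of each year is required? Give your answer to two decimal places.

PMT = 90500 / ( [(1+0.0235)^4 − 1] / 0.0235 × (1+i) ) = 90500 / 4.240588 = 21,341.3816

A$21,341.38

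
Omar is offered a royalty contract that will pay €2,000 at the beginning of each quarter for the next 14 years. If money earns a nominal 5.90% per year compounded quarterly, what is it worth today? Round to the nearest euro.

i = 0.059/4 = 0.01475 per quarter; n = 14·4 = 56.
PV = PMT · [1 − (1+i)^(−n)] / i × (1+i) = 2000 · 38.495420 = 76,990.8409
(Beginning-of-period payments → annuity-due factor ×(1+i).)

€76,991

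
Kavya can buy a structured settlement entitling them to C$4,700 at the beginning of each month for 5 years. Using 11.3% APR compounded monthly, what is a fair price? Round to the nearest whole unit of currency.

Periodic rate i = 0.113/12 = 0.00941667; n = 5 × 12 = 60 periods.
PV = PMT · [1 − (1+i)^(−n)] / i × (1+i) = 4700 · 46.108224 = 216,708.6524
(Beginning-of-period payments → annuity-due factor ×(1+i).)

C$216,709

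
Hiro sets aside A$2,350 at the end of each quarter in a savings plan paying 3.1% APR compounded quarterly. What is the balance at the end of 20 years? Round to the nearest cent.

Periodic rate i = 0.031/4 = 0.00775; n = 20 × 4 = 80 periods.
FV = 2350 × [(1+0.00775)^80 − 1] / 0.00775 = 2350 × 110.256802 = 259,103.4843

A$259,103.48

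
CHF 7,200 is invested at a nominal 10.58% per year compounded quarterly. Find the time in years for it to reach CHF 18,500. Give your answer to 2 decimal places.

Periodic rate i = 0.1058/4 = 0.02645.
(1+i)^n = 18500/7200 = 2.56944, so n = ln 2.56944 / ln 1.02645 = 36.1480 quarters
= 36.1480/4 years

9.04 years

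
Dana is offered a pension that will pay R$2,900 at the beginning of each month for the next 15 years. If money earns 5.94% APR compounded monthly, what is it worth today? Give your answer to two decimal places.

R$346,691.67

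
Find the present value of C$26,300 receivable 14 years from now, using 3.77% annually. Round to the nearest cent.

C$15,665.72

PV = 26,300 / (1 + 0.0377)^14 = 26,300 / 1.678825 = 15,665.7184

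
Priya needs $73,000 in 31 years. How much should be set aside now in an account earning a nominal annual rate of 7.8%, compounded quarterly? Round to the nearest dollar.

$6,657

i = 0.078/4 = 0.0195 per quarter; n = 31·4 = 124.
PV = 73,000 / (1 + 0.0195)^124 = 73,000 / 10.965199 = 6,657.4257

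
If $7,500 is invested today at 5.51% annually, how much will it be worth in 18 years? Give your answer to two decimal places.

$19,694.57

FV = PV·(1+i)^n = 7,500 × 2.625943 = 19,694.5689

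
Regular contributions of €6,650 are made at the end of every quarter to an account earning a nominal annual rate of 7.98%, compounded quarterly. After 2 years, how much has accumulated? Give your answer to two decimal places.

Periodic rate i = 0.0798/4 = 0.01995; n = 2 × 4 = 8 periods.
FV = PMT · [(1+i)^n − 1] / i = 6650 · 8.581453 = 57,066.6619

€57,066.66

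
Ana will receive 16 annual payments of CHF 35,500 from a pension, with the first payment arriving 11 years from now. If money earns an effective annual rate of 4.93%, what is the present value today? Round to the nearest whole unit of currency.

Value one period before first payment (t=10): 35500 × [1 − (1+0.0493)^(−16)] / 0.0493 = 35500 × 10.891971 = 386,664.9585
PV₀ = 386,664.9585 / (1+0.0493)^10 = 386,664.9585 / 1.618068 = 238,967.0858

CHF 238,967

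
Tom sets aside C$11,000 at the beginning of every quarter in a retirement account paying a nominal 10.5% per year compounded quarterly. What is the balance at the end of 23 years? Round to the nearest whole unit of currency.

C$4,234,486

i = 0.105/4 = 0.02625 per quarter; n = 23·4 = 92.
Accumulation factor s(92|0.02625) × (1+i) = 384.953245; FV = 11000 × 384.953245 = 4,234,485.6963
(annuity-due: payments at period start, so ×(1+i).)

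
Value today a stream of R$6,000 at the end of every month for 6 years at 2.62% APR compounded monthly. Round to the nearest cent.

i = 0.0262/12 = 0.00218333 per month; n = 6·12 = 72.
PV = PMT · [1 − (1+i)^(−n)] / i = 6000 · 66.558971 = 399,353.8233

R$399,353.82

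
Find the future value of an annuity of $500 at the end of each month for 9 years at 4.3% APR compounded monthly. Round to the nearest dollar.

Periodic rate i = 0.043/12 = 0.00358333; n = 9 × 12 = 108 periods.
FV = PMT · [(1+i)^n − 1] / i = 500 · 131.592068 = 65,796.0338

$65,796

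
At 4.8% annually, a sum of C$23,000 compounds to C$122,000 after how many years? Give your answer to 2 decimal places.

(1+i)^n = 122000/23000 = 5.30435, so n = ln 5.30435 / ln 1.048 = 35.5887 years

35.59 years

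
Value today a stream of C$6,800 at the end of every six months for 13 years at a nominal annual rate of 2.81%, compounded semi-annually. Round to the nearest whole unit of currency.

C$147,250

Periodic rate i = 0.0281/2 = 0.01405; n = 13 × 2 = 26 periods.
PV = 6800 × [1 − (1+0.01405)^(−26)] / 0.01405 = 6800 × 21.654442 = 147,250.2026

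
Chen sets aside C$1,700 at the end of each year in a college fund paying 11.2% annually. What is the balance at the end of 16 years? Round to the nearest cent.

FV = 1700 × [(1+0.112)^16 − 1] / 0.112 = 1700 × 39.875783 = 67,788.8313

C$67,788.83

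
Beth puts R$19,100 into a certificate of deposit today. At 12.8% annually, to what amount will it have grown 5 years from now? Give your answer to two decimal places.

R$34,880.19

FV = 19,100 × (1 + 0.128)^5 = 34,880.1919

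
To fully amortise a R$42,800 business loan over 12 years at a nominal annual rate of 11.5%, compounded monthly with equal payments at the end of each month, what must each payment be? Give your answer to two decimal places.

R$549.26

i = 0.115/12 = 0.00958333 per month; n = 12·12 = 144.
Annuity-PV factor = 77.923095; PMT = 42800 / 77.923095 = 549.2595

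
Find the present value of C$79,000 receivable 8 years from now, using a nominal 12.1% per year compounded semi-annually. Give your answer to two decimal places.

Periodic rate i = 0.121/2 = 0.0605; n = 8 × 2 = 16 periods.
Discount factor = (1+0.0605)^(−16) = 0.390687; PV = 79,000 × 0.390687 = 30,864.2925

C$30,864.29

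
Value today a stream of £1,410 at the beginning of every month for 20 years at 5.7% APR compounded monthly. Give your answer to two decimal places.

i = 0.057/12 = 0.00475 per month; n = 20·12 = 240.
PV = 1410 × [1 − (1+0.00475)^(−240)] / 0.00475 × (1+i) = 1410 × 143.693345 = 202,607.6164
(Beginning-of-period payments → annuity-due factor ×(1+i).)

£202,607.62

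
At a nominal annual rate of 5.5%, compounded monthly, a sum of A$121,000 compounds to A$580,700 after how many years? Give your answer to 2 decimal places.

28.58 years

Periodic rate i = 0.055/12 = 0.00458333.
(1+i)^n = 580700/121000 = 4.79917, so n = ln 4.79917 / ln 1.00458 = 342.9895 months
= 342.9895/12 years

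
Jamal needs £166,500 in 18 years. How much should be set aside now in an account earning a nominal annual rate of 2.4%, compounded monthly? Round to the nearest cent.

i = 0.024/12 = 0.002 per month; n = 18·12 = 216.
PV = 166,500 / (1 + 0.002)^216 = 166,500 / 1.539671 = 108,140.0054

£108,140.01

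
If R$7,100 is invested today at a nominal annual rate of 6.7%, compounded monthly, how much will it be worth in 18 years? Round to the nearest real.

R$23,635

With 12 periods per year: i = 0.00558333, n = 216.
7,100 × (1+0.00558333)^216 = 7,100 × 3.328913 = 23,635.2801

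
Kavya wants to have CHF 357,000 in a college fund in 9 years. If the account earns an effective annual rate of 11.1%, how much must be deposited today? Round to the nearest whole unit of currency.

PV = 357,000 / (1 + 0.111)^9 = 357,000 / 2.578853 = 138,433.6550

CHF 138,434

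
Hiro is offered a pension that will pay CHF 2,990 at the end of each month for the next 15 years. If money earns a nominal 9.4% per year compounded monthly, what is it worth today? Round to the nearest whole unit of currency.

CHF 287,999

With 12 periods per year: i = 0.00783333, n = 180.
Annuity factor a(180|0.00783333) = 96.320648; PV = 2990 × 96.320648 = 287,998.7382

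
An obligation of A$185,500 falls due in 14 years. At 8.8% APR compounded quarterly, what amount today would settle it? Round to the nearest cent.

A$54,839.53

i = 0.088/4 = 0.022 per quarter; n = 14·4 = 56.
PV = 185,500 / (1 + 0.022)^56 = 185,500 / 3.382596 = 54,839.5332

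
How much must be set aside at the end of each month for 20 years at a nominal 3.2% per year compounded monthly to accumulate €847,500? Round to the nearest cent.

i = 0.032/12 = 0.00266667 per month; n = 20·12 = 240.
PMT = 847500 / ( [(1+0.00266667)^240 − 1] / 0.00266667 ) = 847500 / 335.574791 = 2,525.5175

€2,525.52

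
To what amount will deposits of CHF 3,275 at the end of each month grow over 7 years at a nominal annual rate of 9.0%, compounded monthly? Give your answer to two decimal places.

CHF 381,298.19

i = 0.09/12 = 0.0075 per month; n = 7·12 = 84.
FV = PMT · [(1+i)^n − 1] / i = 3275 · 116.426928 = 381,298.1907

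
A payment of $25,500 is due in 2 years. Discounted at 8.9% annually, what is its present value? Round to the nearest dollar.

$21,502

PV = 25,500 / (1 + 0.089)^2 = 25,500 / 1.185921 = 21,502.2754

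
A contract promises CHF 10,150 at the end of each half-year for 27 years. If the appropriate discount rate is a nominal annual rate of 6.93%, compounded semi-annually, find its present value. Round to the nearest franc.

CHF 246,380

i = 0.0693/2 = 0.03465 per half-year; n = 27·2 = 54.
Annuity factor a(54|0.03465) = 24.273862; PV = 10150 × 24.273862 = 246,379.7040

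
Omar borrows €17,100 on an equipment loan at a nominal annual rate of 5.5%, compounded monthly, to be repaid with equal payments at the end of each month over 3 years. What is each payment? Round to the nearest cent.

i = 0.055/12 = 0.00458333 per month; n = 3·12 = 36.
Annuity-PV factor = 33.117077; PMT = 17100 / 33.117077 = 516.3499

€516.35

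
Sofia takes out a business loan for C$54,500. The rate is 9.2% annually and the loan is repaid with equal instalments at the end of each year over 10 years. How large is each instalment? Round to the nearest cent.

PMT = 54500 / ( [1 − (1+0.092)^(−10)] / 0.092 ) = 54500 / 6.361546 = 8,567.1003

C$8,567.10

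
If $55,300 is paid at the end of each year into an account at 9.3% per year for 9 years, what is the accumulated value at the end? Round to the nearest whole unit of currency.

$729,180

FV = 55300 × [(1+0.093)^9 − 1] / 0.093 = 55300 × 13.185899 = 729,180.1956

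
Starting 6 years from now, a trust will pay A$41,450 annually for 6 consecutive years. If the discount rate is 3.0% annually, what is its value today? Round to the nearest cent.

PV at t=5 (ordinary 6-year annuity): 41450 × a(6|0.03) = 41450 × 5.417191 = 224,542.5853
PV₀ = 224,542.5853 / (1+0.03)^5 = 224,542.5853 / 1.159274 = 193,692.4066

A$193,692.41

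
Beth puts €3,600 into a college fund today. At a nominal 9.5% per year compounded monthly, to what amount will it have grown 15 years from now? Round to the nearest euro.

€14,885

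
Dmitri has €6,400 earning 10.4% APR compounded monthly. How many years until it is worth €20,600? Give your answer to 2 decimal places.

Periodic rate i = 0.104/12 = 0.00866667.
(1+i)^n = 20600/6400 = 3.21875, so n = ln 3.21875 / ln 1.00867 = 135.4675 months
= 135.4675/12 years

11.29 years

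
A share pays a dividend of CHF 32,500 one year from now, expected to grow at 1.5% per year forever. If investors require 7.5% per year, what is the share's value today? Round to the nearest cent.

CHF 541,666.67

PV = PMT / (i − g) = 32500 / (0.075 − 0.015) = 32500 / 0.060000 = 541,666.6667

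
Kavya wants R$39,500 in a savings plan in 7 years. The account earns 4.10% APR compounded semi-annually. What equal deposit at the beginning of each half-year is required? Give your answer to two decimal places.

Periodic rate i = 0.041/2 = 0.0205; n = 7 × 2 = 14 periods.
PMT = 39500 / ( [(1+0.0205)^14 − 1] / 0.0205 × (1+i) ) = 39500 / 16.356022 = 2,415.0126

R$2,415.01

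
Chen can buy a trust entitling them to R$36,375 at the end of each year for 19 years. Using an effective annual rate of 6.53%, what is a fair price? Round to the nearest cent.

PV = PMT · [1 − (1+i)^(−n)] / i = 36375 · 10.710096 = 389,579.7368

R$389,579.74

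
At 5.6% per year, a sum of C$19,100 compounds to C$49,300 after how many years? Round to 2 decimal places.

(1+i)^n = 49300/19100 = 2.58115, so n = ln 2.58115 / ln 1.056 = 17.4026 years

17.40 years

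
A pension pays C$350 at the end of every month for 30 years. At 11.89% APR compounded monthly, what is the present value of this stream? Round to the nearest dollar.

C$34,309

Periodic rate i = 0.1189/12 = 0.00990833; n = 30 × 12 = 360 periods.
PV = 350 × [1 − (1+0.00990833)^(−360)] / 0.00990833 = 350 × 98.024497 = 34,308.5741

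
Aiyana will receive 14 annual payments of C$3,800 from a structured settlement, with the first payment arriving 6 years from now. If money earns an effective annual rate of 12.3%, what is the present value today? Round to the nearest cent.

Value one period before first payment (t=5): 3800 × [1 − (1+0.123)^(−14)] / 0.123 = 3800 × 6.527654 = 24,805.0857
PV₀ = 24,805.0857 / (1+0.123)^5 = 24,805.0857 / 1.786071 = 13,888.0717

C$13,888.07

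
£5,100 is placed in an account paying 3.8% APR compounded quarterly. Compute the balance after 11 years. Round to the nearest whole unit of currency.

£7,731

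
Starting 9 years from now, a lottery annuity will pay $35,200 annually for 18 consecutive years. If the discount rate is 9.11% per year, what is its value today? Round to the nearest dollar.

PV at t=8 (ordinary 18-year annuity): 35200 × a(18|0.0911) = 35200 × 8.691773 = 305,950.3953
Discount back 8 years: 305,950.3953 × (1+0.0911)^(−8) = 305,950.3953 × 0.497833 = 152,312.1584

$152,312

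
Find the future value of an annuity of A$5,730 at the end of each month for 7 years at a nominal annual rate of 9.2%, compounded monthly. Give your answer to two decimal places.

With 12 periods per year: i = 0.00766667, n = 84.
FV = PMT · [(1+i)^n − 1] / i = 5730 · 117.314488 = 672,212.0183

A$672,212.02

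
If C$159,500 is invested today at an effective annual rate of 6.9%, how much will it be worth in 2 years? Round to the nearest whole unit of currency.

C$182,270

FV = 159,500 × (1 + 0.069)^2 = 182,270.3795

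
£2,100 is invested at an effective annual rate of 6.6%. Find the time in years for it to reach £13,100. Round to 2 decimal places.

(1+i)^n = 13100/2100 = 6.23810, so n = ln 6.23810 / ln 1.066 = 28.6431 years

28.64 years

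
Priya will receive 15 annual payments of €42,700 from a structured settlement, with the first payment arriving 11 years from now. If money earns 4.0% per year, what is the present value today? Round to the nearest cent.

€320,727.56

Value one period before first payment (t=10): 42700 × [1 − (1+0.04)^(−15)] / 0.04 = 42700 × 11.118387 = 474,755.1434
Discount back 10 years: 474,755.1434 × (1+0.04)^(−10) = 474,755.1434 × 0.675564 = 320,727.5638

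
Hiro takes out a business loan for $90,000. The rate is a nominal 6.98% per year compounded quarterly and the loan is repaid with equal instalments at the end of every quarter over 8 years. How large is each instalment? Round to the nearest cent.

i = 0.0698/4 = 0.01745 per quarter; n = 8·4 = 32.
PMT = 90000 / ( [1 − (1+0.01745)^(−32)] / 0.01745 ) = 90000 / 24.361847 = 3,694.3012

$3,694.30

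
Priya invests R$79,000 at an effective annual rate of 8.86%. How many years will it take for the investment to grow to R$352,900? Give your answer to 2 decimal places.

n = ln(352900/79000) / ln(1+0.0886) = ln(4.46709) / 0.084892 = 17.6310 years

17.63 years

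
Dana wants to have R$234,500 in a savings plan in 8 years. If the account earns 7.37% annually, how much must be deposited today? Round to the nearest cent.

PV = FV·(1+i)^(−n) = 234,500 × 0.566156 = 132,763.6618

R$132,763.66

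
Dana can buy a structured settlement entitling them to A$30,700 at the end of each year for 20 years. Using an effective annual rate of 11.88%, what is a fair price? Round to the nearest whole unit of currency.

Annuity factor a(20|0.1188) = 7.525982; PV = 30700 × 7.525982 = 231,047.6355

A$231,048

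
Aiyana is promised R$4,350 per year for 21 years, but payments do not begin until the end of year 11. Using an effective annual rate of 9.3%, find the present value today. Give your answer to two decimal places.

R$16,252.10

PV at t=10 (ordinary 21-year annuity): 4350 × a(21|0.093) = 4350 × 9.091214 = 39,546.7800
Discount back 10 years: 39,546.7800 × (1+0.093)^(−10) = 39,546.7800 × 0.410959 = 16,252.1008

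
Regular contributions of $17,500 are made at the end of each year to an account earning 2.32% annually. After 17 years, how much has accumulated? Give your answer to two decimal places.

FV = PMT · [(1+i)^n − 1] / i = 17500 · 20.552802 = 359,674.0287

$359,674.03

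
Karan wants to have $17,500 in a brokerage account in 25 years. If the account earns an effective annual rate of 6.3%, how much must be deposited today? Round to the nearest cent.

Discount factor = (1+0.063)^(−25) = 0.217104; PV = 17,500 × 0.217104 = 3,799.3249

$3,799.32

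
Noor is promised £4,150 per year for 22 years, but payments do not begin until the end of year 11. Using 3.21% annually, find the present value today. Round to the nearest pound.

£47,222

PV at t=10 (ordinary 22-year annuity): 4150 × a(22|0.0321) = 4150 × 15.606749 = 64,768.0070
PV₀ = 64,768.0070 / (1+0.0321)^10 = 64,768.0070 / 1.371569 = 47,221.8234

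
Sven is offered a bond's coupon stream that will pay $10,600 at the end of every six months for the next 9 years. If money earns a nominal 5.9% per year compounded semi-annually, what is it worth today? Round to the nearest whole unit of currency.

With 2 periods per year: i = 0.0295, n = 18.
PV = PMT · [1 − (1+i)^(−n)] / i = 10600 · 13.811833 = 146,405.4292

$146,405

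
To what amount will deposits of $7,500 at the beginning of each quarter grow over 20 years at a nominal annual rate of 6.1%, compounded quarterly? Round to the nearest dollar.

$1,176,428

With 4 periods per year: i = 0.01525, n = 80.
FV = PMT · [(1+i)^n − 1] / i × (1+i) = 7500 · 156.857012 = 1,176,427.5937
(Beginning-of-period payments → annuity-due factor ×(1+i).)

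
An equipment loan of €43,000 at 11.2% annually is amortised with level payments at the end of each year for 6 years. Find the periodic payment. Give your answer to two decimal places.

€10,222.82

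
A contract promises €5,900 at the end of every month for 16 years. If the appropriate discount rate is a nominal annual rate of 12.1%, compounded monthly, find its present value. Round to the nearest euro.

Periodic rate i = 0.121/12 = 0.0100833; n = 16 × 12 = 192 periods.
Annuity factor a(192|0.0100833) = 84.725396; PV = 5900 × 84.725396 = 499,879.8351

€499,880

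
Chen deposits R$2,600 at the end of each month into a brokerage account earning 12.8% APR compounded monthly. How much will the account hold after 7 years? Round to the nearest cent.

R$350,558.27

Periodic rate i = 0.128/12 = 0.0106667; n = 7 × 12 = 84 periods.
FV = PMT · [(1+i)^n − 1] / i = 2600 · 134.830103 = 350,558.2685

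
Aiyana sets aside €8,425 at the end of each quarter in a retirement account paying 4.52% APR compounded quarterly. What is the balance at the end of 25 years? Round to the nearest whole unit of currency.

€1,547,890

Periodic rate i = 0.0452/4 = 0.0113; n = 25 × 4 = 100 periods.
FV = PMT · [(1+i)^n − 1] / i = 8425 · 183.725836 = 1,547,890.1657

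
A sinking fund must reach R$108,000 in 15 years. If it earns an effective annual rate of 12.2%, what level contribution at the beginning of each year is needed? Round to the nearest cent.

R$2,540.73

FV-annuity factor × (1+i) = 42.507485; PMT = 108000 / 42.507485 = 2,540.7290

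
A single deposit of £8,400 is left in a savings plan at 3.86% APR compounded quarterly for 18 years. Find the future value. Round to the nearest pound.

£16,772

Periodic rate i = 0.0386/4 = 0.00965; n = 18 × 4 = 72 periods.
8,400 × (1+0.00965)^72 = 8,400 × 1.996646 = 16,771.8302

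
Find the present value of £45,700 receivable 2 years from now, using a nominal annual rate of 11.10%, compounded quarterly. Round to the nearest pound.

£36,713

i = 0.111/4 = 0.02775 per quarter; n = 2·4 = 8.
PV = 45,700 / (1 + 0.02775)^8 = 45,700 / 1.244801 = 36,712.6992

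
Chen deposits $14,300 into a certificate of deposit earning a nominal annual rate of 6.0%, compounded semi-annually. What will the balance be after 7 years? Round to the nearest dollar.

$21,630

With 2 periods per year: i = 0.03, n = 14.
FV = 14,300 × (1 + 0.03)^14 = 21,630.0331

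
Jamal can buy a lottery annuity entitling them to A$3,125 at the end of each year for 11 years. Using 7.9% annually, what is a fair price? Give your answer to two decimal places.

A$22,417.90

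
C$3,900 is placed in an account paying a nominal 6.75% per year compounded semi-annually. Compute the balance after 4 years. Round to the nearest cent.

With 2 periods per year: i = 0.03375, n = 8.
FV = PV·(1+i)^n = 3,900 × 1.304140 = 5,086.1456

C$5,086.15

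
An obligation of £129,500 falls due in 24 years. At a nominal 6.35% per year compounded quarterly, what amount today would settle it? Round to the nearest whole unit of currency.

Periodic rate i = 0.0635/4 = 0.015875; n = 24 × 4 = 96 periods.
Discount factor = (1+0.015875)^(−96) = 0.220462; PV = 129,500 × 0.220462 = 28,549.8337

£28,550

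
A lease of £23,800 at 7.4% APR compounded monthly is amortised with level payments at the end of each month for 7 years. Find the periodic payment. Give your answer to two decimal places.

£363.88

With 12 periods per year: i = 0.00616667, n = 84.
Annuity-PV factor = 65.406634; PMT = 23800 / 65.406634 = 363.8775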